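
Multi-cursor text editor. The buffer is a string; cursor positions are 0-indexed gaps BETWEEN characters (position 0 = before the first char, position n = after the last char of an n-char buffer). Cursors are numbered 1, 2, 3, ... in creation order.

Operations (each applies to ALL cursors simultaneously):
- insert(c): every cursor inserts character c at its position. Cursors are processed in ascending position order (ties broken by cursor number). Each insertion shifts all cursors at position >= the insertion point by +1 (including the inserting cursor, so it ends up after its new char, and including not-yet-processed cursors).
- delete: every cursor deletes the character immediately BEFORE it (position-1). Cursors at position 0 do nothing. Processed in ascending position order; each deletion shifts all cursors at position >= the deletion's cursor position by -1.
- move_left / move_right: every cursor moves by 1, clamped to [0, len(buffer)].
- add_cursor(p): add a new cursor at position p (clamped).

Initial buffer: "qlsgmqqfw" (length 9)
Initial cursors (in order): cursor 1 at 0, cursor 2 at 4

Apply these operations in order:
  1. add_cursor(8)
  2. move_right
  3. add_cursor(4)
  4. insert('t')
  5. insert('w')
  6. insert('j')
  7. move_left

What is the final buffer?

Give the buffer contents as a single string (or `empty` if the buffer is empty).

After op 1 (add_cursor(8)): buffer="qlsgmqqfw" (len 9), cursors c1@0 c2@4 c3@8, authorship .........
After op 2 (move_right): buffer="qlsgmqqfw" (len 9), cursors c1@1 c2@5 c3@9, authorship .........
After op 3 (add_cursor(4)): buffer="qlsgmqqfw" (len 9), cursors c1@1 c4@4 c2@5 c3@9, authorship .........
After op 4 (insert('t')): buffer="qtlsgtmtqqfwt" (len 13), cursors c1@2 c4@6 c2@8 c3@13, authorship .1...4.2....3
After op 5 (insert('w')): buffer="qtwlsgtwmtwqqfwtw" (len 17), cursors c1@3 c4@8 c2@11 c3@17, authorship .11...44.22....33
After op 6 (insert('j')): buffer="qtwjlsgtwjmtwjqqfwtwj" (len 21), cursors c1@4 c4@10 c2@14 c3@21, authorship .111...444.222....333
After op 7 (move_left): buffer="qtwjlsgtwjmtwjqqfwtwj" (len 21), cursors c1@3 c4@9 c2@13 c3@20, authorship .111...444.222....333

Answer: qtwjlsgtwjmtwjqqfwtwj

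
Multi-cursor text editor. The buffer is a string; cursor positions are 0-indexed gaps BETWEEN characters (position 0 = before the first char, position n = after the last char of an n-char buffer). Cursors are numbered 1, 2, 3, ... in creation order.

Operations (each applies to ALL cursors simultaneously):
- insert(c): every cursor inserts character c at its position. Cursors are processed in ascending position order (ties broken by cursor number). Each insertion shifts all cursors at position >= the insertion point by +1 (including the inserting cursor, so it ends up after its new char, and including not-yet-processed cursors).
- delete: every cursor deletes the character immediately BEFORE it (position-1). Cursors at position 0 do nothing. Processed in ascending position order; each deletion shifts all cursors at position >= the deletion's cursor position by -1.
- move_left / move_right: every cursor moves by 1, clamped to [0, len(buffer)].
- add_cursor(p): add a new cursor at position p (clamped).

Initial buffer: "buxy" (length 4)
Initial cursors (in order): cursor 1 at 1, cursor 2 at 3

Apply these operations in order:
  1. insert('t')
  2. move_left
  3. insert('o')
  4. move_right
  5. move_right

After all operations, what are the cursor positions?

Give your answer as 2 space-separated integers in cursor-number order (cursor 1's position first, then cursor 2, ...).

After op 1 (insert('t')): buffer="btuxty" (len 6), cursors c1@2 c2@5, authorship .1..2.
After op 2 (move_left): buffer="btuxty" (len 6), cursors c1@1 c2@4, authorship .1..2.
After op 3 (insert('o')): buffer="botuxoty" (len 8), cursors c1@2 c2@6, authorship .11..22.
After op 4 (move_right): buffer="botuxoty" (len 8), cursors c1@3 c2@7, authorship .11..22.
After op 5 (move_right): buffer="botuxoty" (len 8), cursors c1@4 c2@8, authorship .11..22.

Answer: 4 8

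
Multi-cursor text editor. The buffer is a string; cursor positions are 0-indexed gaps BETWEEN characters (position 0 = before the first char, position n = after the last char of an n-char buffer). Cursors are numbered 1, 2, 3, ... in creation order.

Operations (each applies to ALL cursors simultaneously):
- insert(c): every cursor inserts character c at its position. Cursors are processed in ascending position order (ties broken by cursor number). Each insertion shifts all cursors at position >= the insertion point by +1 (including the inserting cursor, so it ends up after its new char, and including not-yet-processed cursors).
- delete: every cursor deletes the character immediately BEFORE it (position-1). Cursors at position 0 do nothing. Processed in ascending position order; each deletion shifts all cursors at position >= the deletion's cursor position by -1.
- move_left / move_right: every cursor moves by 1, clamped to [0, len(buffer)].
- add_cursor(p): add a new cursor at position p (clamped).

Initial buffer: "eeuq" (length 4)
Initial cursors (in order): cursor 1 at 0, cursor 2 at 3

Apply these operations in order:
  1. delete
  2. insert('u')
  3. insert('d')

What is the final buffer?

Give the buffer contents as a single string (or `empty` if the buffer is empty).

Answer: udeeudq

Derivation:
After op 1 (delete): buffer="eeq" (len 3), cursors c1@0 c2@2, authorship ...
After op 2 (insert('u')): buffer="ueeuq" (len 5), cursors c1@1 c2@4, authorship 1..2.
After op 3 (insert('d')): buffer="udeeudq" (len 7), cursors c1@2 c2@6, authorship 11..22.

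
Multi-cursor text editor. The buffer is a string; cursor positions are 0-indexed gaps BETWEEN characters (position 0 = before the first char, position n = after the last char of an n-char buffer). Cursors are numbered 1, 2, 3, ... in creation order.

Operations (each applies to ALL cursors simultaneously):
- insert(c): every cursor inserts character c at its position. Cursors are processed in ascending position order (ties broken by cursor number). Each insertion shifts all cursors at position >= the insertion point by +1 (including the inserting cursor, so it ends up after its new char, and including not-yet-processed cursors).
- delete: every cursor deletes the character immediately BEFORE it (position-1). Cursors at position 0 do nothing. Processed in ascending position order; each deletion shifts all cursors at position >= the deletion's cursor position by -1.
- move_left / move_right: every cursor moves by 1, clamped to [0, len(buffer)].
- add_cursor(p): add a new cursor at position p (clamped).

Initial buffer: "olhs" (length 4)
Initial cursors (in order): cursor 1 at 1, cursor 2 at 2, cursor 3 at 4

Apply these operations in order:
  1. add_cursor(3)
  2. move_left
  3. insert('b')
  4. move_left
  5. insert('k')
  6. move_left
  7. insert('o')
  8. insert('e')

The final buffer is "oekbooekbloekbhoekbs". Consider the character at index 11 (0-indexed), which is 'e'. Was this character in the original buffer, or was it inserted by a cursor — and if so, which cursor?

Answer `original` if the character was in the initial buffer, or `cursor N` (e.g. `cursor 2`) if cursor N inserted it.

After op 1 (add_cursor(3)): buffer="olhs" (len 4), cursors c1@1 c2@2 c4@3 c3@4, authorship ....
After op 2 (move_left): buffer="olhs" (len 4), cursors c1@0 c2@1 c4@2 c3@3, authorship ....
After op 3 (insert('b')): buffer="boblbhbs" (len 8), cursors c1@1 c2@3 c4@5 c3@7, authorship 1.2.4.3.
After op 4 (move_left): buffer="boblbhbs" (len 8), cursors c1@0 c2@2 c4@4 c3@6, authorship 1.2.4.3.
After op 5 (insert('k')): buffer="kbokblkbhkbs" (len 12), cursors c1@1 c2@4 c4@7 c3@10, authorship 11.22.44.33.
After op 6 (move_left): buffer="kbokblkbhkbs" (len 12), cursors c1@0 c2@3 c4@6 c3@9, authorship 11.22.44.33.
After op 7 (insert('o')): buffer="okbookblokbhokbs" (len 16), cursors c1@1 c2@5 c4@9 c3@13, authorship 111.222.444.333.
After op 8 (insert('e')): buffer="oekbooekbloekbhoekbs" (len 20), cursors c1@2 c2@7 c4@12 c3@17, authorship 1111.2222.4444.3333.
Authorship (.=original, N=cursor N): 1 1 1 1 . 2 2 2 2 . 4 4 4 4 . 3 3 3 3 .
Index 11: author = 4

Answer: cursor 4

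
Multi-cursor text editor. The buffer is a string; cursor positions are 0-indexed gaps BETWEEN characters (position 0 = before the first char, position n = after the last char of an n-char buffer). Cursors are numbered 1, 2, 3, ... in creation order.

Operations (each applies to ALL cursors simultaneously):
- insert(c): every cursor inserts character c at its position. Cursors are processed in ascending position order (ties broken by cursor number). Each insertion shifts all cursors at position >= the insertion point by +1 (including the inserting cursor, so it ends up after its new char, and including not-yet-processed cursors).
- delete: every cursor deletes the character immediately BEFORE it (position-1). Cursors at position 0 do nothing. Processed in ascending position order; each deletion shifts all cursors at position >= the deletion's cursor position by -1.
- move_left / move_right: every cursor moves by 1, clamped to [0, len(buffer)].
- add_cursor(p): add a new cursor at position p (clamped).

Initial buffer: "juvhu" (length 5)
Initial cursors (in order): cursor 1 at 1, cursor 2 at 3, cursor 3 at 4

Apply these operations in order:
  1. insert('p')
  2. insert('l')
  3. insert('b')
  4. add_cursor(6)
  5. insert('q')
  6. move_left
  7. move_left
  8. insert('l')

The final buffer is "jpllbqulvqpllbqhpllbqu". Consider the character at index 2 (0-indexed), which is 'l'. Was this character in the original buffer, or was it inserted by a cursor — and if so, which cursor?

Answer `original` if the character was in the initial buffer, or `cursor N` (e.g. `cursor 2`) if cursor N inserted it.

Answer: cursor 1

Derivation:
After op 1 (insert('p')): buffer="jpuvphpu" (len 8), cursors c1@2 c2@5 c3@7, authorship .1..2.3.
After op 2 (insert('l')): buffer="jpluvplhplu" (len 11), cursors c1@3 c2@7 c3@10, authorship .11..22.33.
After op 3 (insert('b')): buffer="jplbuvplbhplbu" (len 14), cursors c1@4 c2@9 c3@13, authorship .111..222.333.
After op 4 (add_cursor(6)): buffer="jplbuvplbhplbu" (len 14), cursors c1@4 c4@6 c2@9 c3@13, authorship .111..222.333.
After op 5 (insert('q')): buffer="jplbquvqplbqhplbqu" (len 18), cursors c1@5 c4@8 c2@12 c3@17, authorship .1111..42222.3333.
After op 6 (move_left): buffer="jplbquvqplbqhplbqu" (len 18), cursors c1@4 c4@7 c2@11 c3@16, authorship .1111..42222.3333.
After op 7 (move_left): buffer="jplbquvqplbqhplbqu" (len 18), cursors c1@3 c4@6 c2@10 c3@15, authorship .1111..42222.3333.
After op 8 (insert('l')): buffer="jpllbqulvqpllbqhpllbqu" (len 22), cursors c1@4 c4@8 c2@13 c3@19, authorship .11111.4.422222.33333.
Authorship (.=original, N=cursor N): . 1 1 1 1 1 . 4 . 4 2 2 2 2 2 . 3 3 3 3 3 .
Index 2: author = 1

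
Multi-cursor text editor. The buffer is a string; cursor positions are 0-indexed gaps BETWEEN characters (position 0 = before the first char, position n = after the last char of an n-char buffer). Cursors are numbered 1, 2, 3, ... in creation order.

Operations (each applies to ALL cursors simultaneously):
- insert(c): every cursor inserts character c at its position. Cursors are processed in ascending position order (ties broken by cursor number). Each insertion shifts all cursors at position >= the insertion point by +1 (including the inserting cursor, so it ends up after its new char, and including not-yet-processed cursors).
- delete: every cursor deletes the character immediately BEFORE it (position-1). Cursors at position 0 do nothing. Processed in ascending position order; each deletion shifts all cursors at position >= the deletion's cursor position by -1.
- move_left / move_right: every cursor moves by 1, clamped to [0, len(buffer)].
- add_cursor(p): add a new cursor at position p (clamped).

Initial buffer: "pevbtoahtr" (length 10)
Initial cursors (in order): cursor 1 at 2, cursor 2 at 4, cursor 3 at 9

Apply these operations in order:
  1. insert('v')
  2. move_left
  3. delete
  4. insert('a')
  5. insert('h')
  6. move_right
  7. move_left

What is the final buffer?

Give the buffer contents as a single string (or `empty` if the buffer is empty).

Answer: pahvvahvtoahahvr

Derivation:
After op 1 (insert('v')): buffer="pevvbvtoahtvr" (len 13), cursors c1@3 c2@6 c3@12, authorship ..1..2.....3.
After op 2 (move_left): buffer="pevvbvtoahtvr" (len 13), cursors c1@2 c2@5 c3@11, authorship ..1..2.....3.
After op 3 (delete): buffer="pvvvtoahvr" (len 10), cursors c1@1 c2@3 c3@8, authorship .1.2....3.
After op 4 (insert('a')): buffer="pavvavtoahavr" (len 13), cursors c1@2 c2@5 c3@11, authorship .11.22....33.
After op 5 (insert('h')): buffer="pahvvahvtoahahvr" (len 16), cursors c1@3 c2@7 c3@14, authorship .111.222....333.
After op 6 (move_right): buffer="pahvvahvtoahahvr" (len 16), cursors c1@4 c2@8 c3@15, authorship .111.222....333.
After op 7 (move_left): buffer="pahvvahvtoahahvr" (len 16), cursors c1@3 c2@7 c3@14, authorship .111.222....333.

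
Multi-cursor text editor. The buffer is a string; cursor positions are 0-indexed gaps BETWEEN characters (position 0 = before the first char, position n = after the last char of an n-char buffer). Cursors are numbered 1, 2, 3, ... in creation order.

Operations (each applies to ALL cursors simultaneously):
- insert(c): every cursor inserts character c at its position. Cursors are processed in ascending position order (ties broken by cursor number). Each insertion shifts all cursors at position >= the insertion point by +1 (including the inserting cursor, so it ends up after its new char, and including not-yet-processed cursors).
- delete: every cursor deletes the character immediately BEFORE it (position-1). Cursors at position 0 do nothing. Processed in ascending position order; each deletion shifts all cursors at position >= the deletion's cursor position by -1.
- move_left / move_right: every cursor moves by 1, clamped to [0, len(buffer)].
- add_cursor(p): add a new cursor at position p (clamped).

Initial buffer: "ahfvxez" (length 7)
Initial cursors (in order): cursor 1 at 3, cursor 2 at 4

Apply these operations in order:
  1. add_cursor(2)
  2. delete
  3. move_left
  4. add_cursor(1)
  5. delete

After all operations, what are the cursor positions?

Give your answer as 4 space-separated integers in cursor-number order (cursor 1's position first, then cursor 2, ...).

After op 1 (add_cursor(2)): buffer="ahfvxez" (len 7), cursors c3@2 c1@3 c2@4, authorship .......
After op 2 (delete): buffer="axez" (len 4), cursors c1@1 c2@1 c3@1, authorship ....
After op 3 (move_left): buffer="axez" (len 4), cursors c1@0 c2@0 c3@0, authorship ....
After op 4 (add_cursor(1)): buffer="axez" (len 4), cursors c1@0 c2@0 c3@0 c4@1, authorship ....
After op 5 (delete): buffer="xez" (len 3), cursors c1@0 c2@0 c3@0 c4@0, authorship ...

Answer: 0 0 0 0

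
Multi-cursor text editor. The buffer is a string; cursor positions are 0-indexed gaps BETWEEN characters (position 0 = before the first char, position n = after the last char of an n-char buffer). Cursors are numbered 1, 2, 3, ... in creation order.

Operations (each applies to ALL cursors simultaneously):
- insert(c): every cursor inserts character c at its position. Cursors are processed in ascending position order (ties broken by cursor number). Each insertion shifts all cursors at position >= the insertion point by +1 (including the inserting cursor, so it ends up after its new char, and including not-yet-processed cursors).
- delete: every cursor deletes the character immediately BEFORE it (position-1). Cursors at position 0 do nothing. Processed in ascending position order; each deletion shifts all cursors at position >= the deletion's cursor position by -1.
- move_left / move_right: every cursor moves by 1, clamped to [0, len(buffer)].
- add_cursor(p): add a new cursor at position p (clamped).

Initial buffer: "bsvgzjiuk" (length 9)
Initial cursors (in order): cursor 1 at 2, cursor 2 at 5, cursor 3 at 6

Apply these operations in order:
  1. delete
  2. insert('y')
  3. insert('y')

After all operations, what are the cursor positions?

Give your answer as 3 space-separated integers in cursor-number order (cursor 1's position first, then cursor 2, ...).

After op 1 (delete): buffer="bvgiuk" (len 6), cursors c1@1 c2@3 c3@3, authorship ......
After op 2 (insert('y')): buffer="byvgyyiuk" (len 9), cursors c1@2 c2@6 c3@6, authorship .1..23...
After op 3 (insert('y')): buffer="byyvgyyyyiuk" (len 12), cursors c1@3 c2@9 c3@9, authorship .11..2323...

Answer: 3 9 9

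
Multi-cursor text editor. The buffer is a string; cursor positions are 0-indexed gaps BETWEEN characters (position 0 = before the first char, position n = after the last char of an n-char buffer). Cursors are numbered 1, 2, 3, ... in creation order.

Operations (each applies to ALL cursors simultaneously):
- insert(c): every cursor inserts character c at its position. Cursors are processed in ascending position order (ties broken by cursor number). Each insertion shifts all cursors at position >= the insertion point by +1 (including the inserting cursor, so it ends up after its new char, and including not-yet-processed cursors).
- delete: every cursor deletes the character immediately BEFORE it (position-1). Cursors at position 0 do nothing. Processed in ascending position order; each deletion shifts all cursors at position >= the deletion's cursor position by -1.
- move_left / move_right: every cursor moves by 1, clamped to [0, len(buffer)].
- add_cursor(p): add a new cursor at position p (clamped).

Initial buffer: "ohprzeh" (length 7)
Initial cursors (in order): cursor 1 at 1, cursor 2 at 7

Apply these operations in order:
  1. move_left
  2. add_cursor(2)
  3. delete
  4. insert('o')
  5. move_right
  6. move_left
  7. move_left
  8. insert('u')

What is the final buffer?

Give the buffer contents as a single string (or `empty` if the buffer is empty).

Answer: uoouoprzuoh

Derivation:
After op 1 (move_left): buffer="ohprzeh" (len 7), cursors c1@0 c2@6, authorship .......
After op 2 (add_cursor(2)): buffer="ohprzeh" (len 7), cursors c1@0 c3@2 c2@6, authorship .......
After op 3 (delete): buffer="oprzh" (len 5), cursors c1@0 c3@1 c2@4, authorship .....
After op 4 (insert('o')): buffer="oooprzoh" (len 8), cursors c1@1 c3@3 c2@7, authorship 1.3...2.
After op 5 (move_right): buffer="oooprzoh" (len 8), cursors c1@2 c3@4 c2@8, authorship 1.3...2.
After op 6 (move_left): buffer="oooprzoh" (len 8), cursors c1@1 c3@3 c2@7, authorship 1.3...2.
After op 7 (move_left): buffer="oooprzoh" (len 8), cursors c1@0 c3@2 c2@6, authorship 1.3...2.
After op 8 (insert('u')): buffer="uoouoprzuoh" (len 11), cursors c1@1 c3@4 c2@9, authorship 11.33...22.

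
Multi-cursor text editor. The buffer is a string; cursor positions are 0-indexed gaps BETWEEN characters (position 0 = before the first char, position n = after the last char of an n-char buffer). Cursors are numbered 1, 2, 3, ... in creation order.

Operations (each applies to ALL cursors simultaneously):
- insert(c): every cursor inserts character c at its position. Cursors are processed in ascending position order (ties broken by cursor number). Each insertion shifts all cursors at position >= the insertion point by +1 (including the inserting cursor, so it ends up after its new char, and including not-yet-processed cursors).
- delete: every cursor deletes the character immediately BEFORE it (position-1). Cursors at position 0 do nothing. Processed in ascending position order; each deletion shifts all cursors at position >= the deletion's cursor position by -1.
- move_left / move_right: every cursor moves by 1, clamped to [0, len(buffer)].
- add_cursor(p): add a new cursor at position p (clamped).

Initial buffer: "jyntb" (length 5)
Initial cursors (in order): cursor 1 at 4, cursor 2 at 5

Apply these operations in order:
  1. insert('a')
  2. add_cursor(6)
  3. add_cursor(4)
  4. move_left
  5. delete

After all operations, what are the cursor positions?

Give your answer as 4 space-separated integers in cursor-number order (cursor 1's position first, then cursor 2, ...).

After op 1 (insert('a')): buffer="jyntaba" (len 7), cursors c1@5 c2@7, authorship ....1.2
After op 2 (add_cursor(6)): buffer="jyntaba" (len 7), cursors c1@5 c3@6 c2@7, authorship ....1.2
After op 3 (add_cursor(4)): buffer="jyntaba" (len 7), cursors c4@4 c1@5 c3@6 c2@7, authorship ....1.2
After op 4 (move_left): buffer="jyntaba" (len 7), cursors c4@3 c1@4 c3@5 c2@6, authorship ....1.2
After op 5 (delete): buffer="jya" (len 3), cursors c1@2 c2@2 c3@2 c4@2, authorship ..2

Answer: 2 2 2 2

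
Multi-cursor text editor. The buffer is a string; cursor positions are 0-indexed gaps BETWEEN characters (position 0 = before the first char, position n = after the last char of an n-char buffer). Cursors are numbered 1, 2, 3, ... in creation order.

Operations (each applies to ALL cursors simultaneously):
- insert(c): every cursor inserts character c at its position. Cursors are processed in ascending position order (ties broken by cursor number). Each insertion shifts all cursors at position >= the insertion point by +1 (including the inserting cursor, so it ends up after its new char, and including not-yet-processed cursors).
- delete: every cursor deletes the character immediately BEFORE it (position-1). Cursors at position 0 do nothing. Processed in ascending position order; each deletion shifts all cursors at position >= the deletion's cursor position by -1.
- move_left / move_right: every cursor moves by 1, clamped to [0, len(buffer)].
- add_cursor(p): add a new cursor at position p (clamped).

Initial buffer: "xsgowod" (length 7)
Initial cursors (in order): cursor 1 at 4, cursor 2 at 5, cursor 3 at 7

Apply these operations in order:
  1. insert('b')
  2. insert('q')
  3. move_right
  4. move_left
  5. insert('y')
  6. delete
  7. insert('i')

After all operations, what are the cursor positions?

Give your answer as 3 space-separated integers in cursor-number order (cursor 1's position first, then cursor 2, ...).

Answer: 7 11 15

Derivation:
After op 1 (insert('b')): buffer="xsgobwbodb" (len 10), cursors c1@5 c2@7 c3@10, authorship ....1.2..3
After op 2 (insert('q')): buffer="xsgobqwbqodbq" (len 13), cursors c1@6 c2@9 c3@13, authorship ....11.22..33
After op 3 (move_right): buffer="xsgobqwbqodbq" (len 13), cursors c1@7 c2@10 c3@13, authorship ....11.22..33
After op 4 (move_left): buffer="xsgobqwbqodbq" (len 13), cursors c1@6 c2@9 c3@12, authorship ....11.22..33
After op 5 (insert('y')): buffer="xsgobqywbqyodbyq" (len 16), cursors c1@7 c2@11 c3@15, authorship ....111.222..333
After op 6 (delete): buffer="xsgobqwbqodbq" (len 13), cursors c1@6 c2@9 c3@12, authorship ....11.22..33
After op 7 (insert('i')): buffer="xsgobqiwbqiodbiq" (len 16), cursors c1@7 c2@11 c3@15, authorship ....111.222..333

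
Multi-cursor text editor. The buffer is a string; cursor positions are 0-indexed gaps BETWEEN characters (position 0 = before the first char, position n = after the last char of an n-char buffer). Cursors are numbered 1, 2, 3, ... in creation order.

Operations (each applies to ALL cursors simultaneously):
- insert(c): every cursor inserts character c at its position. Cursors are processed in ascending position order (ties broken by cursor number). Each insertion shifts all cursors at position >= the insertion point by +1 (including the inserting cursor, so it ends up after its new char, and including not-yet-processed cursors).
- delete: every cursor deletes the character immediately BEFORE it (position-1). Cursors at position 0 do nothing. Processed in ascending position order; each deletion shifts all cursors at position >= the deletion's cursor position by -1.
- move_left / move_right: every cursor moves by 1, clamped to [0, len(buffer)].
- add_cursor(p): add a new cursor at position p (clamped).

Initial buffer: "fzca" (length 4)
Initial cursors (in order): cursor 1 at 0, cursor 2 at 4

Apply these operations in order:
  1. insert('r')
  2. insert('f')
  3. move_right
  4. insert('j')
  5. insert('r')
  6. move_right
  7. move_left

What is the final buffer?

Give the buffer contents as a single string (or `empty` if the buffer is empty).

Answer: rffjrzcarfjr

Derivation:
After op 1 (insert('r')): buffer="rfzcar" (len 6), cursors c1@1 c2@6, authorship 1....2
After op 2 (insert('f')): buffer="rffzcarf" (len 8), cursors c1@2 c2@8, authorship 11....22
After op 3 (move_right): buffer="rffzcarf" (len 8), cursors c1@3 c2@8, authorship 11....22
After op 4 (insert('j')): buffer="rffjzcarfj" (len 10), cursors c1@4 c2@10, authorship 11.1...222
After op 5 (insert('r')): buffer="rffjrzcarfjr" (len 12), cursors c1@5 c2@12, authorship 11.11...2222
After op 6 (move_right): buffer="rffjrzcarfjr" (len 12), cursors c1@6 c2@12, authorship 11.11...2222
After op 7 (move_left): buffer="rffjrzcarfjr" (len 12), cursors c1@5 c2@11, authorship 11.11...2222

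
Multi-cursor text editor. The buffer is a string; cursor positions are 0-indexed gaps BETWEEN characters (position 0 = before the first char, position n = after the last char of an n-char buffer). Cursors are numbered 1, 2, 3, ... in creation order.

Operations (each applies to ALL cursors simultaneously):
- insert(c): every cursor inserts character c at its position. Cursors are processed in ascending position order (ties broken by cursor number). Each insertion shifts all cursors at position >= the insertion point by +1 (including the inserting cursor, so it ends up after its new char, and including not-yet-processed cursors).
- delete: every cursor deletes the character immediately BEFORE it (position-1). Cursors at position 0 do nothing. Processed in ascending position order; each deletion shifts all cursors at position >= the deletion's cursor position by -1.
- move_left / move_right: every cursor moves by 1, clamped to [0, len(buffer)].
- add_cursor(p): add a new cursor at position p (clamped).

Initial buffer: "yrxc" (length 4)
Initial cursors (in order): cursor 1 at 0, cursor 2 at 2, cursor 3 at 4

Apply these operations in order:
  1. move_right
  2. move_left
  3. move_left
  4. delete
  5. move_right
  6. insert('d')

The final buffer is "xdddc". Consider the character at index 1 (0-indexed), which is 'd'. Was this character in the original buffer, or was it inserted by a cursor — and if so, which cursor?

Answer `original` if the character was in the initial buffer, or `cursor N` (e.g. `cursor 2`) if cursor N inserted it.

Answer: cursor 1

Derivation:
After op 1 (move_right): buffer="yrxc" (len 4), cursors c1@1 c2@3 c3@4, authorship ....
After op 2 (move_left): buffer="yrxc" (len 4), cursors c1@0 c2@2 c3@3, authorship ....
After op 3 (move_left): buffer="yrxc" (len 4), cursors c1@0 c2@1 c3@2, authorship ....
After op 4 (delete): buffer="xc" (len 2), cursors c1@0 c2@0 c3@0, authorship ..
After op 5 (move_right): buffer="xc" (len 2), cursors c1@1 c2@1 c3@1, authorship ..
After op 6 (insert('d')): buffer="xdddc" (len 5), cursors c1@4 c2@4 c3@4, authorship .123.
Authorship (.=original, N=cursor N): . 1 2 3 .
Index 1: author = 1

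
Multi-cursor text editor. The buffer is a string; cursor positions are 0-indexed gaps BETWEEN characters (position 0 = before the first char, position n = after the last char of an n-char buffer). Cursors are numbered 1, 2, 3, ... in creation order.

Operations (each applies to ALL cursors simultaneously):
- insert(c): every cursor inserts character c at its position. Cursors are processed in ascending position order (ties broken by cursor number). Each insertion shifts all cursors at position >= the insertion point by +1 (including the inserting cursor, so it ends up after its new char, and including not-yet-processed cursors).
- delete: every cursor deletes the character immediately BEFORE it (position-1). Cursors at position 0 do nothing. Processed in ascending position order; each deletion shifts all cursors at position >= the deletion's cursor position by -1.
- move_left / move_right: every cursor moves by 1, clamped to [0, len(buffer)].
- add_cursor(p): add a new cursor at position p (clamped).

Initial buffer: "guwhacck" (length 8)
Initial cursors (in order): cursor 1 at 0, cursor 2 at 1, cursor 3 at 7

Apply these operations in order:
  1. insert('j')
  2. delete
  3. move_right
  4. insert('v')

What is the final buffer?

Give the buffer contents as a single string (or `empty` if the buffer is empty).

After op 1 (insert('j')): buffer="jgjuwhaccjk" (len 11), cursors c1@1 c2@3 c3@10, authorship 1.2......3.
After op 2 (delete): buffer="guwhacck" (len 8), cursors c1@0 c2@1 c3@7, authorship ........
After op 3 (move_right): buffer="guwhacck" (len 8), cursors c1@1 c2@2 c3@8, authorship ........
After op 4 (insert('v')): buffer="gvuvwhacckv" (len 11), cursors c1@2 c2@4 c3@11, authorship .1.2......3

Answer: gvuvwhacckv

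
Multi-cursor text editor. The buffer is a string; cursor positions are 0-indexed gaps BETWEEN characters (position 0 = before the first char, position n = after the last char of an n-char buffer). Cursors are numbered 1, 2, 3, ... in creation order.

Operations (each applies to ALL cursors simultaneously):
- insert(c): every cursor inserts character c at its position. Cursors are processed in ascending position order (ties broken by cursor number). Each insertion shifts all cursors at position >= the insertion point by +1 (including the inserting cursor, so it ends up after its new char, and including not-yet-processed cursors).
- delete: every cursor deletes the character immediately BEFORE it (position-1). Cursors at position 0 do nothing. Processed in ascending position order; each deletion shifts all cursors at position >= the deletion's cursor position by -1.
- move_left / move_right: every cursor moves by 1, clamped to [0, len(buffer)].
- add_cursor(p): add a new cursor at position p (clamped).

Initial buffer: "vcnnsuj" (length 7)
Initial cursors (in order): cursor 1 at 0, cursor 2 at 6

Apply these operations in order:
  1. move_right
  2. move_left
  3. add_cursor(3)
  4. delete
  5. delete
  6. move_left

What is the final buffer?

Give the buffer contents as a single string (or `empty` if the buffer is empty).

Answer: vnj

Derivation:
After op 1 (move_right): buffer="vcnnsuj" (len 7), cursors c1@1 c2@7, authorship .......
After op 2 (move_left): buffer="vcnnsuj" (len 7), cursors c1@0 c2@6, authorship .......
After op 3 (add_cursor(3)): buffer="vcnnsuj" (len 7), cursors c1@0 c3@3 c2@6, authorship .......
After op 4 (delete): buffer="vcnsj" (len 5), cursors c1@0 c3@2 c2@4, authorship .....
After op 5 (delete): buffer="vnj" (len 3), cursors c1@0 c3@1 c2@2, authorship ...
After op 6 (move_left): buffer="vnj" (len 3), cursors c1@0 c3@0 c2@1, authorship ...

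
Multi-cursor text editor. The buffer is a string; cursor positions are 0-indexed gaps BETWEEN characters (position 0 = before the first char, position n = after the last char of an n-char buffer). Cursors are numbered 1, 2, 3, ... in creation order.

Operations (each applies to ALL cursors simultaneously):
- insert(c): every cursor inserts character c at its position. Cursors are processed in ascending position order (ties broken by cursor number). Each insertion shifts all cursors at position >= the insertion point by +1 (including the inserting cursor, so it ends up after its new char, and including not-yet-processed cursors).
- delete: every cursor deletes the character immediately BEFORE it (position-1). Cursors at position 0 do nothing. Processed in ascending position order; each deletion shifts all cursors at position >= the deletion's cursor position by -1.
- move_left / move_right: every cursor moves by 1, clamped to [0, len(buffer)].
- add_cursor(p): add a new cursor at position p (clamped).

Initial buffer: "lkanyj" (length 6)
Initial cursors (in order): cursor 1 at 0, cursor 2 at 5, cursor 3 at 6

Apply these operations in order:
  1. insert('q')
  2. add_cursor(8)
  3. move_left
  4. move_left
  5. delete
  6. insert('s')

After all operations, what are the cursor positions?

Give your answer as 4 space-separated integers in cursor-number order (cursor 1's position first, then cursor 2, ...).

Answer: 1 8 8 8

Derivation:
After op 1 (insert('q')): buffer="qlkanyqjq" (len 9), cursors c1@1 c2@7 c3@9, authorship 1.....2.3
After op 2 (add_cursor(8)): buffer="qlkanyqjq" (len 9), cursors c1@1 c2@7 c4@8 c3@9, authorship 1.....2.3
After op 3 (move_left): buffer="qlkanyqjq" (len 9), cursors c1@0 c2@6 c4@7 c3@8, authorship 1.....2.3
After op 4 (move_left): buffer="qlkanyqjq" (len 9), cursors c1@0 c2@5 c4@6 c3@7, authorship 1.....2.3
After op 5 (delete): buffer="qlkajq" (len 6), cursors c1@0 c2@4 c3@4 c4@4, authorship 1....3
After op 6 (insert('s')): buffer="sqlkasssjq" (len 10), cursors c1@1 c2@8 c3@8 c4@8, authorship 11...234.3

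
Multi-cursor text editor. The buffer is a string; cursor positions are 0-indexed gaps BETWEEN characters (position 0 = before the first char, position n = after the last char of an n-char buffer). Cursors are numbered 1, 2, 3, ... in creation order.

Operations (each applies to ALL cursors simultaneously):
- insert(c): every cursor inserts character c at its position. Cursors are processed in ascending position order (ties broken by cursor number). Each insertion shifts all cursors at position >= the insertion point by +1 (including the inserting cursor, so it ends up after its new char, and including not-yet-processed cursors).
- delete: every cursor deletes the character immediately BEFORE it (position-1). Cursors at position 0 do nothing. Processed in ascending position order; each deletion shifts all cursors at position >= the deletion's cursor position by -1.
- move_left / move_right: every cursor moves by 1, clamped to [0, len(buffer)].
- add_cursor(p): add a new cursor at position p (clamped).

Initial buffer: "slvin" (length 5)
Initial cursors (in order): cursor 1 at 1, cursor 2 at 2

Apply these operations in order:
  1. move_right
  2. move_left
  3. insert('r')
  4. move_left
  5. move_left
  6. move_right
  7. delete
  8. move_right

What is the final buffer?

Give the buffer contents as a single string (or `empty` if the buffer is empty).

Answer: rrvin

Derivation:
After op 1 (move_right): buffer="slvin" (len 5), cursors c1@2 c2@3, authorship .....
After op 2 (move_left): buffer="slvin" (len 5), cursors c1@1 c2@2, authorship .....
After op 3 (insert('r')): buffer="srlrvin" (len 7), cursors c1@2 c2@4, authorship .1.2...
After op 4 (move_left): buffer="srlrvin" (len 7), cursors c1@1 c2@3, authorship .1.2...
After op 5 (move_left): buffer="srlrvin" (len 7), cursors c1@0 c2@2, authorship .1.2...
After op 6 (move_right): buffer="srlrvin" (len 7), cursors c1@1 c2@3, authorship .1.2...
After op 7 (delete): buffer="rrvin" (len 5), cursors c1@0 c2@1, authorship 12...
After op 8 (move_right): buffer="rrvin" (len 5), cursors c1@1 c2@2, authorship 12...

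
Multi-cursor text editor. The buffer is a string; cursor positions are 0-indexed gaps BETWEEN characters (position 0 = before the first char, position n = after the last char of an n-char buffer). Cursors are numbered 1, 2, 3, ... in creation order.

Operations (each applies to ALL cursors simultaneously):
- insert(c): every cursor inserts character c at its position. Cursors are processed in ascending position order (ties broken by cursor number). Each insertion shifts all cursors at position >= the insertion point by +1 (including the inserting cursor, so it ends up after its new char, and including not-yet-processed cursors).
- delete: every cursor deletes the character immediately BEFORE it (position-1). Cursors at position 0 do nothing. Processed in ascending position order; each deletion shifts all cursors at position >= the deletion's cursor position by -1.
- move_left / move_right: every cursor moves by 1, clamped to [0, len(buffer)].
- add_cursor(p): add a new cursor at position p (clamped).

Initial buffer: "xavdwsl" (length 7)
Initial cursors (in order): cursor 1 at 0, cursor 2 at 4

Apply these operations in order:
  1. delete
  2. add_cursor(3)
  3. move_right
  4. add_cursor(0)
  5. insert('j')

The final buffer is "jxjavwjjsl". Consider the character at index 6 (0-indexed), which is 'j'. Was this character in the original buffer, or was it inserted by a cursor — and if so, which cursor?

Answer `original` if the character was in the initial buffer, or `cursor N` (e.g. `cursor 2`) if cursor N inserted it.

After op 1 (delete): buffer="xavwsl" (len 6), cursors c1@0 c2@3, authorship ......
After op 2 (add_cursor(3)): buffer="xavwsl" (len 6), cursors c1@0 c2@3 c3@3, authorship ......
After op 3 (move_right): buffer="xavwsl" (len 6), cursors c1@1 c2@4 c3@4, authorship ......
After op 4 (add_cursor(0)): buffer="xavwsl" (len 6), cursors c4@0 c1@1 c2@4 c3@4, authorship ......
After op 5 (insert('j')): buffer="jxjavwjjsl" (len 10), cursors c4@1 c1@3 c2@8 c3@8, authorship 4.1...23..
Authorship (.=original, N=cursor N): 4 . 1 . . . 2 3 . .
Index 6: author = 2

Answer: cursor 2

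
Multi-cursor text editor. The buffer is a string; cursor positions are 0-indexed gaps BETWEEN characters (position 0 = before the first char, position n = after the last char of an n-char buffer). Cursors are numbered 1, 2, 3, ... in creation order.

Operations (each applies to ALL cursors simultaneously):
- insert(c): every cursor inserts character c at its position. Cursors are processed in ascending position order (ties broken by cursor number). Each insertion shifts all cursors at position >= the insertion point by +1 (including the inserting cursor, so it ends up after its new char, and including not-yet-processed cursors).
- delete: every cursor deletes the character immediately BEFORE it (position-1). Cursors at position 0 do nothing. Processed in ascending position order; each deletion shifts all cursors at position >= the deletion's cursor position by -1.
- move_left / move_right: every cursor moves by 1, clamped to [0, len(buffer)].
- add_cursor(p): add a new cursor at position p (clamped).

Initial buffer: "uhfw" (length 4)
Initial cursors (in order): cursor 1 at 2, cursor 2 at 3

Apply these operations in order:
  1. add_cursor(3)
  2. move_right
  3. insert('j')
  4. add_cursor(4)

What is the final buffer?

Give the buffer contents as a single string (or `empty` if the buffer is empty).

Answer: uhfjwjj

Derivation:
After op 1 (add_cursor(3)): buffer="uhfw" (len 4), cursors c1@2 c2@3 c3@3, authorship ....
After op 2 (move_right): buffer="uhfw" (len 4), cursors c1@3 c2@4 c3@4, authorship ....
After op 3 (insert('j')): buffer="uhfjwjj" (len 7), cursors c1@4 c2@7 c3@7, authorship ...1.23
After op 4 (add_cursor(4)): buffer="uhfjwjj" (len 7), cursors c1@4 c4@4 c2@7 c3@7, authorship ...1.23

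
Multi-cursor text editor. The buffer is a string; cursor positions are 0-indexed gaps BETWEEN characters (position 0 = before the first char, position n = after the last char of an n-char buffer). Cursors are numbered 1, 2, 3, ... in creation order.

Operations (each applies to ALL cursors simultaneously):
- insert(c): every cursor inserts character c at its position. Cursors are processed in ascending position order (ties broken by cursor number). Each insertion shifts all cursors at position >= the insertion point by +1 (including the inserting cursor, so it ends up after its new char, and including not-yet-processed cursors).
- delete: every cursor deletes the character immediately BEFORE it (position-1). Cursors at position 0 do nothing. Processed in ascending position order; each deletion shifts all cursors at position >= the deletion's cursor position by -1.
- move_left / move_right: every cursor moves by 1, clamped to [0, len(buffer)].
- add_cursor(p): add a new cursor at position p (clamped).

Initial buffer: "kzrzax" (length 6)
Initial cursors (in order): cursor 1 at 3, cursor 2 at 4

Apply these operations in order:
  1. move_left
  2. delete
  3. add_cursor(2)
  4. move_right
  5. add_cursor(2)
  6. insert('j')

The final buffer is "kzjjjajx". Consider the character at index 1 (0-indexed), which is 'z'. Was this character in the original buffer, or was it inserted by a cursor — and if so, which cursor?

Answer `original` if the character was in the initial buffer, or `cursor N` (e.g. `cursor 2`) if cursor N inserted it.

Answer: original

Derivation:
After op 1 (move_left): buffer="kzrzax" (len 6), cursors c1@2 c2@3, authorship ......
After op 2 (delete): buffer="kzax" (len 4), cursors c1@1 c2@1, authorship ....
After op 3 (add_cursor(2)): buffer="kzax" (len 4), cursors c1@1 c2@1 c3@2, authorship ....
After op 4 (move_right): buffer="kzax" (len 4), cursors c1@2 c2@2 c3@3, authorship ....
After op 5 (add_cursor(2)): buffer="kzax" (len 4), cursors c1@2 c2@2 c4@2 c3@3, authorship ....
After op 6 (insert('j')): buffer="kzjjjajx" (len 8), cursors c1@5 c2@5 c4@5 c3@7, authorship ..124.3.
Authorship (.=original, N=cursor N): . . 1 2 4 . 3 .
Index 1: author = original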